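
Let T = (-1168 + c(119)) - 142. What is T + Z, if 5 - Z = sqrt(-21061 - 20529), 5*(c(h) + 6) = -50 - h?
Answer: -6724/5 - I*sqrt(41590) ≈ -1344.8 - 203.94*I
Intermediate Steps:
c(h) = -16 - h/5 (c(h) = -6 + (-50 - h)/5 = -6 + (-10 - h/5) = -16 - h/5)
Z = 5 - I*sqrt(41590) (Z = 5 - sqrt(-21061 - 20529) = 5 - sqrt(-41590) = 5 - I*sqrt(41590) ≈ 5.0 - 203.94*I)
T = -6749/5 (T = (-1168 + (-16 - 1/5*119)) - 142 = (-1168 + (-16 - 119/5)) - 142 = (-1168 - 199/5) - 142 = -6039/5 - 142 = -6749/5 ≈ -1349.8)
T + Z = -6749/5 + (5 - I*sqrt(41590)) = -6724/5 - I*sqrt(41590)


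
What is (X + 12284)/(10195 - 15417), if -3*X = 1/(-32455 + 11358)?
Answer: -777466645/330505602 ≈ -2.3524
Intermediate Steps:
X = 1/63291 (X = -1/(3*(-32455 + 11358)) = -⅓/(-21097) = -⅓*(-1/21097) = 1/63291 ≈ 1.5800e-5)
(X + 12284)/(10195 - 15417) = (1/63291 + 12284)/(10195 - 15417) = (777466645/63291)/(-5222) = (777466645/63291)*(-1/5222) = -777466645/330505602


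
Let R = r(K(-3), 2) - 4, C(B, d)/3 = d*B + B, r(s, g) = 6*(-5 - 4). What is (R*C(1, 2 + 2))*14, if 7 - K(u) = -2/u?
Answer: -12180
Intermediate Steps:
K(u) = 7 + 2/u (K(u) = 7 - (-2)/u = 7 + 2/u)
r(s, g) = -54 (r(s, g) = 6*(-9) = -54)
C(B, d) = 3*B + 3*B*d (C(B, d) = 3*(d*B + B) = 3*(B*d + B) = 3*(B + B*d) = 3*B + 3*B*d)
R = -58 (R = -54 - 4 = -58)
(R*C(1, 2 + 2))*14 = -174*(1 + (2 + 2))*14 = -174*(1 + 4)*14 = -174*5*14 = -58*15*14 = -870*14 = -12180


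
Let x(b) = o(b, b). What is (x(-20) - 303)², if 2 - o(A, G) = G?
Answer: 78961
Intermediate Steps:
o(A, G) = 2 - G
x(b) = 2 - b
(x(-20) - 303)² = ((2 - 1*(-20)) - 303)² = ((2 + 20) - 303)² = (22 - 303)² = (-281)² = 78961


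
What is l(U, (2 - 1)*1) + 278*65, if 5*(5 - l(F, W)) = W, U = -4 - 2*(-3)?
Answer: 90374/5 ≈ 18075.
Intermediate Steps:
U = 2 (U = -4 + 6 = 2)
l(F, W) = 5 - W/5
l(U, (2 - 1)*1) + 278*65 = (5 - (2 - 1)/5) + 278*65 = (5 - 1/5) + 18070 = (5 - ⅕*1) + 18070 = (5 - ⅕) + 18070 = 24/5 + 18070 = 90374/5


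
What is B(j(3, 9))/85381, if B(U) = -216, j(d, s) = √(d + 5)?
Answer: -216/85381 ≈ -0.0025298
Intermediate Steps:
j(d, s) = √(5 + d)
B(j(3, 9))/85381 = -216/85381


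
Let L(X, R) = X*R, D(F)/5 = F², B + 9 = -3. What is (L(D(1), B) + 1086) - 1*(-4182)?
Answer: 5208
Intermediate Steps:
B = -12 (B = -9 - 3 = -12)
D(F) = 5*F²
L(X, R) = R*X
(L(D(1), B) + 1086) - 1*(-4182) = (-60*1² + 1086) - 1*(-4182) = (-60 + 1086) + 4182 = 1026 + 4182 = 5208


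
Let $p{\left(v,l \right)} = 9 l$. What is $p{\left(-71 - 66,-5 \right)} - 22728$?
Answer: $-22773$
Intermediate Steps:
$p{\left(-71 - 66,-5 \right)} - 22728 = 9 \left(-5\right) - 22728 = -45 - 22728 = -22773$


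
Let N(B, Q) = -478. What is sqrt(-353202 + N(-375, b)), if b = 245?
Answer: 4*I*sqrt(22105) ≈ 594.71*I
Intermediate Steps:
sqrt(-353202 + N(-375, b)) = sqrt(-353202 - 478) = sqrt(-353680) = 4*I*sqrt(22105)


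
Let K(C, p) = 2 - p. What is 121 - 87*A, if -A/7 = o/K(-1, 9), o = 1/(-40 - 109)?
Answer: 18116/149 ≈ 121.58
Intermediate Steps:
o = -1/149 (o = 1/(-149) = -1/149 ≈ -0.0067114)
A = -1/149 (A = -(-7)/(149*(2 - 1*9)) = -(-7)/(149*(2 - 9)) = -(-7)/(149*(-7)) = -(-7)*(-1)/(149*7) = -7*1/1043 = -1/149 ≈ -0.0067114)
121 - 87*A = 121 - 87*(-1/149) = 121 + 87/149 = 18116/149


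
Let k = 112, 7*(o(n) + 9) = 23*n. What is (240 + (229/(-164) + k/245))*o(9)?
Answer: 49399524/10045 ≈ 4917.8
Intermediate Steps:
o(n) = -9 + 23*n/7 (o(n) = -9 + (23*n)/7 = -9 + 23*n/7)
(240 + (229/(-164) + k/245))*o(9) = (240 + (229/(-164) + 112/245))*(-9 + (23/7)*9) = (240 + (229*(-1/164) + 112*(1/245)))*(-9 + 207/7) = (240 + (-229/164 + 16/35))*(144/7) = (240 - 5391/5740)*(144/7) = (1372209/5740)*(144/7) = 49399524/10045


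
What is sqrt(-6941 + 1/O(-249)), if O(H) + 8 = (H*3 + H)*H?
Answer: I*sqrt(106721373229765)/123998 ≈ 83.313*I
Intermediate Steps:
O(H) = -8 + 4*H**2 (O(H) = -8 + (H*3 + H)*H = -8 + (3*H + H)*H = -8 + (4*H)*H = -8 + 4*H**2)
sqrt(-6941 + 1/O(-249)) = sqrt(-6941 + 1/(-8 + 4*(-249)**2)) = sqrt(-6941 + 1/(-8 + 4*62001)) = sqrt(-6941 + 1/(-8 + 248004)) = sqrt(-6941 + 1/247996) = sqrt(-1721340235/247996) = I*sqrt(106721373229765)/123998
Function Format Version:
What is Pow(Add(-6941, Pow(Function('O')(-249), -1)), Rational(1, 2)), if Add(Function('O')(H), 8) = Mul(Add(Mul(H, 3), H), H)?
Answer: Mul(Rational(1, 123998), I, Pow(106721373229765, Rational(1, 2))) ≈ Mul(83.313, I)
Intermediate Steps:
Function('O')(H) = Add(-8, Mul(4, Pow(H, 2))) (Function('O')(H) = Add(-8, Mul(Add(Mul(H, 3), H), H)) = Add(-8, Mul(Add(Mul(3, H), H), H)) = Add(-8, Mul(Mul(4, H), H)) = Add(-8, Mul(4, Pow(H, 2))))
Pow(Add(-6941, Pow(Function('O')(-249), -1)), Rational(1, 2)) = Pow(Add(-6941, Pow(Add(-8, Mul(4, Pow(-249, 2))), -1)), Rational(1, 2)) = Pow(Add(-6941, Pow(Add(-8, Mul(4, 62001)), -1)), Rational(1, 2)) = Pow(Add(-6941, Pow(Add(-8, 248004), -1)), Rational(1, 2)) = Pow(Add(-6941, Pow(247996, -1)), Rational(1, 2)) = Pow(Add(-6941, Rational(1, 247996)), Rational(1, 2)) = Pow(Rational(-1721340235, 247996), Rational(1, 2)) = Mul(Rational(1, 123998), I, Pow(106721373229765, Rational(1, 2)))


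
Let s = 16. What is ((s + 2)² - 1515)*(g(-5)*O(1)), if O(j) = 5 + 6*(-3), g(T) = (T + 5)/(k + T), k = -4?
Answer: 0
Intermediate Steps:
g(T) = (5 + T)/(-4 + T) (g(T) = (T + 5)/(-4 + T) = (5 + T)/(-4 + T))
O(j) = -13 (O(j) = 5 - 18 = -13)
((s + 2)² - 1515)*(g(-5)*O(1)) = ((16 + 2)² - 1515)*(((5 - 5)/(-4 - 5))*(-13)) = (18² - 1515)*((0/(-9))*(-13)) = (324 - 1515)*(-⅑*0*(-13)) = -0*(-13) = -1191*0 = 0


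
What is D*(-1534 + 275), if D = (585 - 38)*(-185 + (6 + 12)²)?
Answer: -95725547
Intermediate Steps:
D = 76033 (D = 547*(-185 + 18²) = 547*(-185 + 324) = 547*139 = 76033)
D*(-1534 + 275) = 76033*(-1534 + 275) = 76033*(-1259) = -95725547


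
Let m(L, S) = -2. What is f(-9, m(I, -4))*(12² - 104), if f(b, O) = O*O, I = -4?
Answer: 160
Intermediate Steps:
f(b, O) = O²
f(-9, m(I, -4))*(12² - 104) = (-2)²*(12² - 104) = 4*(144 - 104) = 4*40 = 160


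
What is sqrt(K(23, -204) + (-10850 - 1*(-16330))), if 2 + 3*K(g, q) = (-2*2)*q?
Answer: sqrt(51762)/3 ≈ 75.838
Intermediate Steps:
K(g, q) = -2/3 - 4*q/3 (K(g, q) = -2/3 + ((-2*2)*q)/3 = -2/3 + (-4*q)/3 = -2/3 - 4*q/3)
sqrt(K(23, -204) + (-10850 - 1*(-16330))) = sqrt((-2/3 - 4/3*(-204)) + (-10850 - 1*(-16330))) = sqrt((-2/3 + 272) + (-10850 + 16330)) = sqrt(814/3 + 5480) = sqrt(17254/3) = sqrt(51762)/3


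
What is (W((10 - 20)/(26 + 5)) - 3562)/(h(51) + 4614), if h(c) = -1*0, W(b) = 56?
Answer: -1753/2307 ≈ -0.75986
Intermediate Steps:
h(c) = 0
(W((10 - 20)/(26 + 5)) - 3562)/(h(51) + 4614) = (56 - 3562)/(0 + 4614) = -3506/4614 = -3506*1/4614 = -1753/2307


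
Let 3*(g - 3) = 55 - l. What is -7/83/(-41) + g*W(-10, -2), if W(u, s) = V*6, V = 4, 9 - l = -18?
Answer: 1007295/3403 ≈ 296.00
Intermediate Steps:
l = 27 (l = 9 - 1*(-18) = 9 + 18 = 27)
W(u, s) = 24 (W(u, s) = 4*6 = 24)
g = 37/3 (g = 3 + (55 - 1*27)/3 = 3 + (55 - 27)/3 = 3 + (⅓)*28 = 3 + 28/3 = 37/3 ≈ 12.333)
-7/83/(-41) + g*W(-10, -2) = -7/83/(-41) + (37/3)*24 = -7*1/83*(-1/41) + 296 = -7/83*(-1/41) + 296 = 7/3403 + 296 = 1007295/3403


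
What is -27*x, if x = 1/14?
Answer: -27/14 ≈ -1.9286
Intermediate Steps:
x = 1/14 ≈ 0.071429
-27*x = -27*1/14 = -27/14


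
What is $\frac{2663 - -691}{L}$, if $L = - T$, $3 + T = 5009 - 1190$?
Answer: $- \frac{559}{636} \approx -0.87893$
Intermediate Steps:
$T = 3816$ ($T = -3 + \left(5009 - 1190\right) = -3 + 3819 = 3816$)
$L = -3816$ ($L = \left(-1\right) 3816 = -3816$)
$\frac{2663 - -691}{L} = \frac{2663 - -691}{-3816} = \left(2663 + 691\right) \left(- \frac{1}{3816}\right) = 3354 \left(- \frac{1}{3816}\right) = - \frac{559}{636}$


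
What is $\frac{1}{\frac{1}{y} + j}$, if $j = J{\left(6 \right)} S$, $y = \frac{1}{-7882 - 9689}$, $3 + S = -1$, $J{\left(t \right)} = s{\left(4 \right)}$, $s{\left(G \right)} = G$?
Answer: $- \frac{1}{17587} \approx -5.686 \cdot 10^{-5}$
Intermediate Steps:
$J{\left(t \right)} = 4$
$S = -4$ ($S = -3 - 1 = -4$)
$y = - \frac{1}{17571}$ ($y = \frac{1}{-17571} = - \frac{1}{17571} \approx -5.6912 \cdot 10^{-5}$)
$j = -16$ ($j = 4 \left(-4\right) = -16$)
$\frac{1}{\frac{1}{y} + j} = \frac{1}{\frac{1}{- \frac{1}{17571}} - 16} = \frac{1}{-17571 - 16} = \frac{1}{-17587} = - \frac{1}{17587}$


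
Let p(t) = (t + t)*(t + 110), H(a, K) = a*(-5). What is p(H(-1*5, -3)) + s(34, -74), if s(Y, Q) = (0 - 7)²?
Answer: 6799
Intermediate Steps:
s(Y, Q) = 49 (s(Y, Q) = (-7)² = 49)
H(a, K) = -5*a
p(t) = 2*t*(110 + t) (p(t) = (2*t)*(110 + t) = 2*t*(110 + t))
p(H(-1*5, -3)) + s(34, -74) = 2*(-(-5)*5)*(110 - (-5)*5) + 49 = 2*(-5*(-5))*(110 - 5*(-5)) + 49 = 2*25*(110 + 25) + 49 = 2*25*135 + 49 = 6750 + 49 = 6799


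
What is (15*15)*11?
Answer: 2475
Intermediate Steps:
(15*15)*11 = 225*11 = 2475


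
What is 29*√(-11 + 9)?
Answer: 29*I*√2 ≈ 41.012*I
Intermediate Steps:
29*√(-11 + 9) = 29*√(-2) = 29*(I*√2) = 29*I*√2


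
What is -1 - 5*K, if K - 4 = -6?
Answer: 9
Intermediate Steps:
K = -2 (K = 4 - 6 = -2)
-1 - 5*K = -1 - 5*(-2) = -1 + 10 = 9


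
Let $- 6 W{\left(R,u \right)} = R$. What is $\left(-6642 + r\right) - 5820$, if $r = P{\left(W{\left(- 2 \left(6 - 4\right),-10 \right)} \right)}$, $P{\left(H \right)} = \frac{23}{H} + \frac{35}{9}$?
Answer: $- \frac{223625}{18} \approx -12424.0$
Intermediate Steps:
$W{\left(R,u \right)} = - \frac{R}{6}$
$P{\left(H \right)} = \frac{35}{9} + \frac{23}{H}$ ($P{\left(H \right)} = \frac{23}{H} + 35 \cdot \frac{1}{9} = \frac{23}{H} + \frac{35}{9} = \frac{35}{9} + \frac{23}{H}$)
$r = \frac{691}{18}$ ($r = \frac{35}{9} + \frac{23}{\left(- \frac{1}{6}\right) \left(- 2 \left(6 - 4\right)\right)} = \frac{35}{9} + \frac{23}{\left(- \frac{1}{6}\right) \left(\left(-2\right) 2\right)} = \frac{35}{9} + \frac{23}{\left(- \frac{1}{6}\right) \left(-4\right)} = \frac{35}{9} + \frac{23}{\frac{2}{3}} = \frac{35}{9} + 23 \cdot \frac{3}{2} = \frac{35}{9} + \frac{69}{2} = \frac{691}{18} \approx 38.389$)
$\left(-6642 + r\right) - 5820 = \left(-6642 + \frac{691}{18}\right) - 5820 = - \frac{118865}{18} - 5820 = - \frac{223625}{18}$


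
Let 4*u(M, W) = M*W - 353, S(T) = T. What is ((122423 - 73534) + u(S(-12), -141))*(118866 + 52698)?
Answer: 8445023445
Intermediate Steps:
u(M, W) = -353/4 + M*W/4 (u(M, W) = (M*W - 353)/4 = (-353 + M*W)/4 = -353/4 + M*W/4)
((122423 - 73534) + u(S(-12), -141))*(118866 + 52698) = ((122423 - 73534) + (-353/4 + (1/4)*(-12)*(-141)))*(118866 + 52698) = (48889 + (-353/4 + 423))*171564 = (48889 + 1339/4)*171564 = (196895/4)*171564 = 8445023445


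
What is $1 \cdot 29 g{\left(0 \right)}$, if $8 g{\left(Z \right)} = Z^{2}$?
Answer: $0$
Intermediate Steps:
$g{\left(Z \right)} = \frac{Z^{2}}{8}$
$1 \cdot 29 g{\left(0 \right)} = 1 \cdot 29 \frac{0^{2}}{8} = 29 \cdot \frac{1}{8} \cdot 0 = 29 \cdot 0 = 0$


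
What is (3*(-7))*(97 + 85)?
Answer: -3822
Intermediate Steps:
(3*(-7))*(97 + 85) = -21*182 = -3822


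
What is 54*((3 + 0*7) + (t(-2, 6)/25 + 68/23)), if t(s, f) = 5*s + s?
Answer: 170046/575 ≈ 295.73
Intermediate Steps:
t(s, f) = 6*s
54*((3 + 0*7) + (t(-2, 6)/25 + 68/23)) = 54*((3 + 0*7) + ((6*(-2))/25 + 68/23)) = 54*((3 + 0) + (-12*1/25 + 68*(1/23))) = 54*(3 + (-12/25 + 68/23)) = 54*(3 + 1424/575) = 54*(3149/575) = 170046/575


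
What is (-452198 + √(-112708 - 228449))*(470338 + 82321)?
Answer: -249911294482 + 552659*I*√341157 ≈ -2.4991e+11 + 3.228e+8*I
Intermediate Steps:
(-452198 + √(-112708 - 228449))*(470338 + 82321) = (-452198 + √(-341157))*552659 = (-452198 + I*√341157)*552659 = -249911294482 + 552659*I*√341157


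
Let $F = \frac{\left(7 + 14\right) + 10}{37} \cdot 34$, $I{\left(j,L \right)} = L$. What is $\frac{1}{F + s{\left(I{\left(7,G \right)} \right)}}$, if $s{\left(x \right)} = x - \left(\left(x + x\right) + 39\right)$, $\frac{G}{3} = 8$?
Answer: $- \frac{37}{1277} \approx -0.028974$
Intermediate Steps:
$G = 24$ ($G = 3 \cdot 8 = 24$)
$s{\left(x \right)} = -39 - x$ ($s{\left(x \right)} = x - \left(2 x + 39\right) = x - \left(39 + 2 x\right) = -39 - x$)
$F = \frac{1054}{37}$ ($F = \left(21 + 10\right) \frac{1}{37} \cdot 34 = 31 \cdot \frac{1}{37} \cdot 34 = \frac{31}{37} \cdot 34 = \frac{1054}{37} \approx 28.486$)
$\frac{1}{F + s{\left(I{\left(7,G \right)} \right)}} = \frac{1}{\frac{1054}{37} - 63} = \frac{1}{- \frac{1277}{37}} = - \frac{37}{1277}$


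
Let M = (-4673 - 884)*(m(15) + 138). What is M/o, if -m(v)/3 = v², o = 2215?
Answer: 2984109/2215 ≈ 1347.2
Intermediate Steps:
m(v) = -3*v²
M = 2984109 (M = (-4673 - 884)*(-3*15² + 138) = -5557*(-3*225 + 138) = -5557*(-675 + 138) = -5557*(-537) = 2984109)
M/o = 2984109/2215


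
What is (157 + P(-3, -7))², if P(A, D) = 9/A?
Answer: 23716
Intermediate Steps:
(157 + P(-3, -7))² = (157 + 9/(-3))² = (157 + 9*(-⅓))² = (157 - 3)² = 154² = 23716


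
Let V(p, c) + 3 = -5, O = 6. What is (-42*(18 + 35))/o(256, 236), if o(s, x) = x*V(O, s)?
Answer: 1113/944 ≈ 1.1790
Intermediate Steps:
V(p, c) = -8 (V(p, c) = -3 - 5 = -8)
o(s, x) = -8*x (o(s, x) = x*(-8) = -8*x)
(-42*(18 + 35))/o(256, 236) = (-42*(18 + 35))/((-8*236)) = -42*53/(-1888) = -2226*(-1/1888) = 1113/944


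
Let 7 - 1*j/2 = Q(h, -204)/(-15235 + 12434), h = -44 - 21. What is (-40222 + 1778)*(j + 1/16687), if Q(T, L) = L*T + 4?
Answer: -42174588652420/46740287 ≈ -9.0232e+5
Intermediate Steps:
h = -65
Q(T, L) = 4 + L*T
j = 65742/2801 (j = 14 - 2*(4 - 204*(-65))/(-15235 + 12434) = 14 - 2*(4 + 13260)/(-2801) = 14 - 26528*(-1)/2801 = 14 - 2*(-13264/2801) = 14 + 26528/2801 = 65742/2801 ≈ 23.471)
(-40222 + 1778)*(j + 1/16687) = (-40222 + 1778)*(65742/2801 + 1/16687) = -38444*(65742/2801 + 1/16687) = -38444*1097039555/46740287 = -42174588652420/46740287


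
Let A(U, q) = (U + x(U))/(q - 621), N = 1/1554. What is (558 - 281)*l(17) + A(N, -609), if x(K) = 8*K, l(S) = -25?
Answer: -1470731501/212380 ≈ -6925.0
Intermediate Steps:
N = 1/1554 ≈ 0.00064350
A(U, q) = 9*U/(-621 + q) (A(U, q) = (U + 8*U)/(q - 621) = (9*U)/(-621 + q) = 9*U/(-621 + q))
(558 - 281)*l(17) + A(N, -609) = (558 - 281)*(-25) + 9*(1/1554)/(-621 - 609) = 277*(-25) + 9*(1/1554)/(-1230) = -6925 + 9*(1/1554)*(-1/1230) = -6925 - 1/212380 = -1470731501/212380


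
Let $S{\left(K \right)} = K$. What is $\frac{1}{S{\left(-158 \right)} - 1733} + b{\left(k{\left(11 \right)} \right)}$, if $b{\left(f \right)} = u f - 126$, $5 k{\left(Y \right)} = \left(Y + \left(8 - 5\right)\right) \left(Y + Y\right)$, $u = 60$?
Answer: $\frac{6750869}{1891} \approx 3570.0$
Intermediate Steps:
$k{\left(Y \right)} = \frac{2 Y \left(3 + Y\right)}{5}$ ($k{\left(Y \right)} = \frac{\left(Y + \left(8 - 5\right)\right) \left(Y + Y\right)}{5} = \frac{\left(Y + \left(8 - 5\right)\right) 2 Y}{5} = \frac{\left(Y + 3\right) 2 Y}{5} = \frac{\left(3 + Y\right) 2 Y}{5} = \frac{2 Y \left(3 + Y\right)}{5}$)
$b{\left(f \right)} = -126 + 60 f$ ($b{\left(f \right)} = 60 f - 126 = -126 + 60 f$)
$\frac{1}{S{\left(-158 \right)} - 1733} + b{\left(k{\left(11 \right)} \right)} = \frac{1}{-158 - 1733} - \left(126 - 60 \cdot \frac{2}{5} \cdot 11 \left(3 + 11\right)\right) = \frac{1}{-1891} - \left(126 - 60 \cdot \frac{2}{5} \cdot 11 \cdot 14\right) = - \frac{1}{1891} + \left(-126 + 60 \cdot \frac{308}{5}\right) = - \frac{1}{1891} + \left(-126 + 3696\right) = - \frac{1}{1891} + 3570 = \frac{6750869}{1891}$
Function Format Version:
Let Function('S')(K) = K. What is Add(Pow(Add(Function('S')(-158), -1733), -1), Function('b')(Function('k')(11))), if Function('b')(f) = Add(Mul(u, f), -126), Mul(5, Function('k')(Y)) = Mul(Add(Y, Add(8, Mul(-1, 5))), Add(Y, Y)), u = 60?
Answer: Rational(6750869, 1891) ≈ 3570.0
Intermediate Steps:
Function('k')(Y) = Mul(Rational(2, 5), Y, Add(3, Y)) (Function('k')(Y) = Mul(Rational(1, 5), Mul(Add(Y, Add(8, Mul(-1, 5))), Add(Y, Y))) = Mul(Rational(1, 5), Mul(Add(Y, Add(8, -5)), Mul(2, Y))) = Mul(Rational(1, 5), Mul(Add(Y, 3), Mul(2, Y))) = Mul(Rational(1, 5), Mul(Add(3, Y), Mul(2, Y))) = Mul(Rational(1, 5), Mul(2, Y, Add(3, Y))) = Mul(Rational(2, 5), Y, Add(3, Y)))
Function('b')(f) = Add(-126, Mul(60, f)) (Function('b')(f) = Add(Mul(60, f), -126) = Add(-126, Mul(60, f)))
Add(Pow(Add(Function('S')(-158), -1733), -1), Function('b')(Function('k')(11))) = Add(Pow(Add(-158, -1733), -1), Add(-126, Mul(60, Mul(Rational(2, 5), 11, Add(3, 11))))) = Add(Pow(-1891, -1), Add(-126, Mul(60, Mul(Rational(2, 5), 11, 14)))) = Add(Rational(-1, 1891), Add(-126, Mul(60, Rational(308, 5)))) = Add(Rational(-1, 1891), Add(-126, 3696)) = Add(Rational(-1, 1891), 3570) = Rational(6750869, 1891)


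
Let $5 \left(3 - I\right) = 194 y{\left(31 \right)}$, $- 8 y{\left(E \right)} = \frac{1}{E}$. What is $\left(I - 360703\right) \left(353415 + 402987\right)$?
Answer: $- \frac{84578565748503}{310} \approx -2.7283 \cdot 10^{11}$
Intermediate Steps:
$y{\left(E \right)} = - \frac{1}{8 E}$
$I = \frac{1957}{620}$ ($I = 3 - \frac{194 \left(- \frac{1}{8 \cdot 31}\right)}{5} = 3 - \frac{194 \left(\left(- \frac{1}{8}\right) \frac{1}{31}\right)}{5} = 3 - \frac{194 \left(- \frac{1}{248}\right)}{5} = 3 - - \frac{97}{620} = 3 + \frac{97}{620} = \frac{1957}{620} \approx 3.1565$)
$\left(I - 360703\right) \left(353415 + 402987\right) = \left(\frac{1957}{620} - 360703\right) \left(353415 + 402987\right) = \left(- \frac{223633903}{620}\right) 756402 = - \frac{84578565748503}{310}$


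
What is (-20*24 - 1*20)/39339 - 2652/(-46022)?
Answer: 40658014/905229729 ≈ 0.044915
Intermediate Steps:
(-20*24 - 1*20)/39339 - 2652/(-46022) = (-480 - 20)*(1/39339) - 2652*(-1/46022) = -500*1/39339 + 1326/23011 = -500/39339 + 1326/23011 = 40658014/905229729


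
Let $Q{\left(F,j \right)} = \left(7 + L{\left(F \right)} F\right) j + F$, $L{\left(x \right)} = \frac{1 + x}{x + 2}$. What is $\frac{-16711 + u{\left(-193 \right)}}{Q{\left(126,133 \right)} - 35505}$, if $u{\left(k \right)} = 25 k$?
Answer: $\frac{1378304}{1140539} \approx 1.2085$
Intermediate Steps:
$L{\left(x \right)} = \frac{1 + x}{2 + x}$
$Q{\left(F,j \right)} = F + j \left(7 + \frac{F \left(1 + F\right)}{2 + F}\right)$ ($Q{\left(F,j \right)} = \left(7 + \frac{1 + F}{2 + F} F\right) j + F = \left(7 + \frac{F \left(1 + F\right)}{2 + F}\right) j + F = j \left(7 + \frac{F \left(1 + F\right)}{2 + F}\right) + F = F + j \left(7 + \frac{F \left(1 + F\right)}{2 + F}\right)$)
$\frac{-16711 + u{\left(-193 \right)}}{Q{\left(126,133 \right)} - 35505} = \frac{-16711 + 25 \left(-193\right)}{\frac{\left(2 + 126\right) \left(126 + 7 \cdot 133\right) + 126 \cdot 133 \left(1 + 126\right)}{2 + 126} - 35505} = \frac{-16711 - 4825}{\frac{128 \left(126 + 931\right) + 126 \cdot 133 \cdot 127}{128} - 35505} = - \frac{21536}{\frac{128 \cdot 1057 + 2128266}{128} - 35505} = - \frac{21536}{\frac{135296 + 2128266}{128} - 35505} = - \frac{21536}{\frac{1}{128} \cdot 2263562 - 35505} = - \frac{21536}{\frac{1131781}{64} - 35505} = - \frac{21536}{- \frac{1140539}{64}} = \left(-21536\right) \left(- \frac{64}{1140539}\right) = \frac{1378304}{1140539}$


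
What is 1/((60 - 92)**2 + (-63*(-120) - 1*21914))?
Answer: -1/13330 ≈ -7.5019e-5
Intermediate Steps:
1/((60 - 92)**2 + (-63*(-120) - 1*21914)) = 1/((-32)**2 + (7560 - 21914)) = 1/(1024 - 14354) = 1/(-13330) = -1/13330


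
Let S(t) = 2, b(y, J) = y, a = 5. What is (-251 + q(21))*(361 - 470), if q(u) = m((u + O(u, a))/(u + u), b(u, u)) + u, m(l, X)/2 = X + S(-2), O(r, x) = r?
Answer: 20056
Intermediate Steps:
m(l, X) = 4 + 2*X (m(l, X) = 2*(X + 2) = 2*(2 + X) = 4 + 2*X)
q(u) = 4 + 3*u (q(u) = (4 + 2*u) + u = 4 + 3*u)
(-251 + q(21))*(361 - 470) = (-251 + (4 + 3*21))*(361 - 470) = (-251 + (4 + 63))*(-109) = (-251 + 67)*(-109) = -184*(-109) = 20056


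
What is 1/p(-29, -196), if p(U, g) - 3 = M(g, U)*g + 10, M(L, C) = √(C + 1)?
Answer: 13/1075817 + 392*I*√7/1075817 ≈ 1.2084e-5 + 0.00096404*I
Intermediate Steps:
M(L, C) = √(1 + C)
p(U, g) = 13 + g*√(1 + U) (p(U, g) = 3 + (√(1 + U)*g + 10) = 3 + (g*√(1 + U) + 10) = 3 + (10 + g*√(1 + U)) = 13 + g*√(1 + U))
1/p(-29, -196) = 1/(13 - 196*√(1 - 29)) = 1/(13 - 392*I*√7)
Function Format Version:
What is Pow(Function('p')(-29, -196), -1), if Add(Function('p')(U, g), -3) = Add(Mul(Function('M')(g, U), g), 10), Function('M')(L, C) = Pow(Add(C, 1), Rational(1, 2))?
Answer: Add(Rational(13, 1075817), Mul(Rational(392, 1075817), I, Pow(7, Rational(1, 2)))) ≈ Add(1.2084e-5, Mul(0.00096404, I))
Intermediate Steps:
Function('M')(L, C) = Pow(Add(1, C), Rational(1, 2))
Function('p')(U, g) = Add(13, Mul(g, Pow(Add(1, U), Rational(1, 2)))) (Function('p')(U, g) = Add(3, Add(Mul(Pow(Add(1, U), Rational(1, 2)), g), 10)) = Add(3, Add(Mul(g, Pow(Add(1, U), Rational(1, 2))), 10)) = Add(3, Add(10, Mul(g, Pow(Add(1, U), Rational(1, 2))))) = Add(13, Mul(g, Pow(Add(1, U), Rational(1, 2)))))
Pow(Function('p')(-29, -196), -1) = Pow(Add(13, Mul(-196, Pow(Add(1, -29), Rational(1, 2)))), -1) = Pow(Add(13, Mul(-196, Pow(-28, Rational(1, 2)))), -1) = Pow(Add(13, Mul(-196, Mul(2, I, Pow(7, Rational(1, 2))))), -1) = Pow(Add(13, Mul(-392, I, Pow(7, Rational(1, 2)))), -1)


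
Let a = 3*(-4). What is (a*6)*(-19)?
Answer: 1368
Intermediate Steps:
a = -12
(a*6)*(-19) = -12*6*(-19) = -72*(-19) = 1368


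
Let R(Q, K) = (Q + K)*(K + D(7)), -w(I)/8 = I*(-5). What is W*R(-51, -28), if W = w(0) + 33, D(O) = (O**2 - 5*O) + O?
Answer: 18249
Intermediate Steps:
D(O) = O**2 - 4*O
w(I) = 40*I (w(I) = -8*I*(-5) = -(-40)*I = 40*I)
R(Q, K) = (21 + K)*(K + Q) (R(Q, K) = (Q + K)*(K + 7*(-4 + 7)) = (K + Q)*(K + 7*3) = (K + Q)*(K + 21) = (K + Q)*(21 + K) = (21 + K)*(K + Q))
W = 33 (W = 40*0 + 33 = 0 + 33 = 33)
W*R(-51, -28) = 33*((-28)**2 + 21*(-28) + 21*(-51) - 28*(-51)) = 33*(784 - 588 - 1071 + 1428) = 33*553 = 18249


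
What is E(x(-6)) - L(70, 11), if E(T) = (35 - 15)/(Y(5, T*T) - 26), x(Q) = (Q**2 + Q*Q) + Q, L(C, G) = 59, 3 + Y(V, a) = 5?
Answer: -359/6 ≈ -59.833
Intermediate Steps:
Y(V, a) = 2 (Y(V, a) = -3 + 5 = 2)
x(Q) = Q + 2*Q**2 (x(Q) = (Q**2 + Q**2) + Q = 2*Q**2 + Q = Q + 2*Q**2)
E(T) = -5/6 (E(T) = (35 - 15)/(2 - 26) = 20/(-24) = 20*(-1/24) = -5/6)
E(x(-6)) - L(70, 11) = -5/6 - 1*59 = -5/6 - 59 = -359/6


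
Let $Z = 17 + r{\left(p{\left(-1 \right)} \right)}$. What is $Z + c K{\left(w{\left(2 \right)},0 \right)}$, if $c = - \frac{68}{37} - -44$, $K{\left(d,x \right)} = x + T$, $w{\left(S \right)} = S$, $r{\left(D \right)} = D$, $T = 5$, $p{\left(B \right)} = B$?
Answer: $\frac{8392}{37} \approx 226.81$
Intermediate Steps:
$K{\left(d,x \right)} = 5 + x$ ($K{\left(d,x \right)} = x + 5 = 5 + x$)
$c = \frac{1560}{37}$ ($c = \left(-68\right) \frac{1}{37} + 44 = - \frac{68}{37} + 44 = \frac{1560}{37} \approx 42.162$)
$Z = 16$ ($Z = 17 - 1 = 16$)
$Z + c K{\left(w{\left(2 \right)},0 \right)} = 16 + \frac{1560 \left(5 + 0\right)}{37} = 16 + \frac{1560}{37} \cdot 5 = 16 + \frac{7800}{37} = \frac{8392}{37}$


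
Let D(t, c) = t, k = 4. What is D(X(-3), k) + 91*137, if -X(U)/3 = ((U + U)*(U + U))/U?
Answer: 12503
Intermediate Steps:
X(U) = -12*U (X(U) = -3*(U + U)*(U + U)/U = -3*(2*U)*(2*U)/U = -3*4*U**2/U = -12*U)
D(X(-3), k) + 91*137 = -12*(-3) + 91*137 = 36 + 12467 = 12503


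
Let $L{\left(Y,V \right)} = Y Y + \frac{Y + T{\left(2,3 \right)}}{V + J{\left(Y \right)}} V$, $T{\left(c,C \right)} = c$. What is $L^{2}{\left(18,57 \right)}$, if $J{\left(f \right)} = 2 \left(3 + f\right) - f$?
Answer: $\frac{83320384}{729} \approx 1.1429 \cdot 10^{5}$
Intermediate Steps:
$J{\left(f \right)} = 6 + f$ ($J{\left(f \right)} = \left(6 + 2 f\right) - f = 6 + f$)
$L{\left(Y,V \right)} = Y^{2} + \frac{V \left(2 + Y\right)}{6 + V + Y}$ ($L{\left(Y,V \right)} = Y Y + \frac{Y + 2}{V + \left(6 + Y\right)} V = Y^{2} + \frac{2 + Y}{6 + V + Y} V = Y^{2} + \frac{V \left(2 + Y\right)}{6 + V + Y}$)
$L^{2}{\left(18,57 \right)} = \left(\frac{2 \cdot 57 + 57 \cdot 18 + 57 \cdot 18^{2} + 18^{2} \left(6 + 18\right)}{6 + 57 + 18}\right)^{2} = \left(\frac{114 + 1026 + 57 \cdot 324 + 324 \cdot 24}{81}\right)^{2} = \left(\frac{114 + 1026 + 18468 + 7776}{81}\right)^{2} = \left(\frac{1}{81} \cdot 27384\right)^{2} = \left(\frac{9128}{27}\right)^{2} = \frac{83320384}{729}$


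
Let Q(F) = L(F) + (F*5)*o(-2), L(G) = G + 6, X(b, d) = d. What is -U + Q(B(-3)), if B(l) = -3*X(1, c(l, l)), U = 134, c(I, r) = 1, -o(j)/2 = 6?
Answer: 49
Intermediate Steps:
o(j) = -12 (o(j) = -2*6 = -12)
L(G) = 6 + G
B(l) = -3 (B(l) = -3*1 = -3)
Q(F) = 6 - 59*F (Q(F) = (6 + F) + (F*5)*(-12) = (6 + F) + (5*F)*(-12) = (6 + F) - 60*F = 6 - 59*F)
-U + Q(B(-3)) = -1*134 + (6 - 59*(-3)) = -134 + (6 + 177) = -134 + 183 = 49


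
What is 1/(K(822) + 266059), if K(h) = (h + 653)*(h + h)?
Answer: 1/2690959 ≈ 3.7161e-7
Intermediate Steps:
K(h) = 2*h*(653 + h) (K(h) = (653 + h)*(2*h) = 2*h*(653 + h))
1/(K(822) + 266059) = 1/(2*822*(653 + 822) + 266059) = 1/(2*822*1475 + 266059) = 1/(2424900 + 266059) = 1/2690959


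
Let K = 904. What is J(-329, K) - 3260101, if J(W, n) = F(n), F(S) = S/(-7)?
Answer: -22821611/7 ≈ -3.2602e+6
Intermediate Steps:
F(S) = -S/7 (F(S) = S*(-1/7) = -S/7)
J(W, n) = -n/7
J(-329, K) - 3260101 = -1/7*904 - 3260101 = -904/7 - 3260101 = -22821611/7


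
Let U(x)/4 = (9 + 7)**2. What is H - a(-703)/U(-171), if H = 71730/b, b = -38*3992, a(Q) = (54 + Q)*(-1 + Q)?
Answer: -67756589/151696 ≈ -446.66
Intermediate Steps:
U(x) = 1024 (U(x) = 4*(9 + 7)**2 = 4*16**2 = 4*256 = 1024)
a(Q) = (-1 + Q)*(54 + Q)
b = -151696
H = -35865/75848 (H = 71730/(-151696) = 71730*(-1/151696) = -35865/75848 ≈ -0.47285)
H - a(-703)/U(-171) = -35865/75848 - (-54 + (-703)**2 + 53*(-703))/1024 = -35865/75848 - (-54 + 494209 - 37259)/1024 = -35865/75848 - 456896/1024 = -35865/75848 - 1*7139/16 = -35865/75848 - 7139/16 = -67756589/151696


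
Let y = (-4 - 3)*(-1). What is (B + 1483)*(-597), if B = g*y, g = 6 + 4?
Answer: -927141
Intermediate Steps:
y = 7 (y = -7*(-1) = 7)
g = 10
B = 70 (B = 10*7 = 70)
(B + 1483)*(-597) = (70 + 1483)*(-597) = 1553*(-597) = -927141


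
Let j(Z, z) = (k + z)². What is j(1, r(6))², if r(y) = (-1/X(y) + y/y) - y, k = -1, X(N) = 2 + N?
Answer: 5764801/4096 ≈ 1407.4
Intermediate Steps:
r(y) = 1 - y - 1/(2 + y) (r(y) = (-1/(2 + y) + y/y) - y = (-1/(2 + y) + 1) - y = (1 - 1/(2 + y)) - y = 1 - y - 1/(2 + y))
j(Z, z) = (-1 + z)²
j(1, r(6))² = ((-1 + (1 - 1*6 - 1*6²)/(2 + 6))²)² = ((-1 + (1 - 6 - 1*36)/8)²)² = ((-1 + (1 - 6 - 36)/8)²)² = ((-1 + (⅛)*(-41))²)² = ((-1 - 41/8)²)² = ((-49/8)²)² = (2401/64)² = 5764801/4096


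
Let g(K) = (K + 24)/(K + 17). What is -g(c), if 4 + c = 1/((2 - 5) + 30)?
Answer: -541/352 ≈ -1.5369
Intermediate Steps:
c = -107/27 (c = -4 + 1/((2 - 5) + 30) = -4 + 1/(-3 + 30) = -4 + 1/27 = -107/27 ≈ -3.9630)
g(K) = (24 + K)/(17 + K)
-g(c) = -(24 - 107/27)/(17 - 107/27) = -541/(352/27*27) = -27*541/(352*27) = -1*541/352 = -541/352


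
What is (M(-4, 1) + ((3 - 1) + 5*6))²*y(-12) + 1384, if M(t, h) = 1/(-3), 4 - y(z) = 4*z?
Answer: 481756/9 ≈ 53528.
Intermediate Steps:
y(z) = 4 - 4*z
M(t, h) = -⅓
(M(-4, 1) + ((3 - 1) + 5*6))²*y(-12) + 1384 = (-⅓ + ((3 - 1) + 5*6))²*(4 - 4*(-12)) + 1384 = (-⅓ + (2 + 30))²*(4 + 48) + 1384 = (-⅓ + 32)²*52 + 1384 = (95/3)²*52 + 1384 = (9025/9)*52 + 1384 = 469300/9 + 1384 = 481756/9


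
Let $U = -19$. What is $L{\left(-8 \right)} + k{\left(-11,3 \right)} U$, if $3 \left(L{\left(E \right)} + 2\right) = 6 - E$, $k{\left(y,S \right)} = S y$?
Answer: $\frac{1889}{3} \approx 629.67$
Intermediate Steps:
$L{\left(E \right)} = - \frac{E}{3}$ ($L{\left(E \right)} = -2 + \frac{6 - E}{3} = -2 - \left(-2 + \frac{E}{3}\right) = - \frac{E}{3}$)
$L{\left(-8 \right)} + k{\left(-11,3 \right)} U = \left(- \frac{1}{3}\right) \left(-8\right) + 3 \left(-11\right) \left(-19\right) = \frac{8}{3} - -627 = \frac{8}{3} + 627 = \frac{1889}{3}$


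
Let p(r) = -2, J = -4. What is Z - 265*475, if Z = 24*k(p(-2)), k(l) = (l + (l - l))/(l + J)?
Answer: -125867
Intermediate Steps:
k(l) = l/(-4 + l) (k(l) = (l + (l - l))/(l - 4) = (l + 0)/(-4 + l) = l/(-4 + l))
Z = 8 (Z = 24*(-2/(-4 - 2)) = 24*(-2/(-6)) = 24*(-2*(-1/6)) = 24*(1/3) = 8)
Z - 265*475 = 8 - 265*475 = 8 - 125875 = -125867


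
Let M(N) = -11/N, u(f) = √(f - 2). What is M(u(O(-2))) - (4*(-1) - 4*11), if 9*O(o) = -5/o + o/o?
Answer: 48 + 33*I*√58/29 ≈ 48.0 + 8.6662*I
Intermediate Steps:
O(o) = ⅑ - 5/(9*o) (O(o) = (-5/o + o/o)/9 = (-5/o + 1)/9 = (1 - 5/o)/9 = ⅑ - 5/(9*o))
u(f) = √(-2 + f)
M(u(O(-2))) - (4*(-1) - 4*11) = -11/√(-2 + (⅑)*(-5 - 2)/(-2)) - (4*(-1) - 4*11) = -11/√(-2 + (⅑)*(-½)*(-7)) - (-4 - 44) = -11/√(-2 + 7/18) - 1*(-48) = -11*(-3*I*√58/29) + 48 = -(-33)*I*√58/29 + 48 = 33*I*√58/29 + 48 = 48 + 33*I*√58/29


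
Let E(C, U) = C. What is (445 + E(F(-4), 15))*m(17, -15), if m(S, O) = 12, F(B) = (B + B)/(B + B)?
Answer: 5352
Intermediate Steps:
F(B) = 1 (F(B) = (2*B)/((2*B)) = (2*B)*(1/(2*B)) = 1)
(445 + E(F(-4), 15))*m(17, -15) = (445 + 1)*12 = 446*12 = 5352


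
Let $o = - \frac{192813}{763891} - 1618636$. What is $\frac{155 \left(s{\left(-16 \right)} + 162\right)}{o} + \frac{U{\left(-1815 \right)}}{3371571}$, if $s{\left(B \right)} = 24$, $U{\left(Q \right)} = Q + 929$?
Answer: $- \frac{75347537409422884}{4168818293974413219} \approx -0.018074$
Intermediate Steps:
$U{\left(Q \right)} = 929 + Q$
$o = - \frac{1236461665489}{763891}$ ($o = \left(-192813\right) \frac{1}{763891} - 1618636 = - \frac{192813}{763891} - 1618636 = - \frac{1236461665489}{763891} \approx -1.6186 \cdot 10^{6}$)
$\frac{155 \left(s{\left(-16 \right)} + 162\right)}{o} + \frac{U{\left(-1815 \right)}}{3371571} = \frac{155 \left(24 + 162\right)}{- \frac{1236461665489}{763891}} + \frac{929 - 1815}{3371571} = 155 \cdot 186 \left(- \frac{763891}{1236461665489}\right) - \frac{886}{3371571} = 28830 \left(- \frac{763891}{1236461665489}\right) - \frac{886}{3371571} = - \frac{22022977530}{1236461665489} - \frac{886}{3371571} = - \frac{75347537409422884}{4168818293974413219}$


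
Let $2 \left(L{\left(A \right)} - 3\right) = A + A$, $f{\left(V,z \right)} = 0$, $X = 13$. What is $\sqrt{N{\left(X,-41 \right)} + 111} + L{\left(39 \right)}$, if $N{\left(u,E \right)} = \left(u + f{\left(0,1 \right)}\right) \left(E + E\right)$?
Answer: $42 + i \sqrt{955} \approx 42.0 + 30.903 i$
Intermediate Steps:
$L{\left(A \right)} = 3 + A$ ($L{\left(A \right)} = 3 + \frac{A + A}{2} = 3 + \frac{2 A}{2} = 3 + A$)
$N{\left(u,E \right)} = 2 E u$ ($N{\left(u,E \right)} = \left(u + 0\right) \left(E + E\right) = u 2 E = 2 E u$)
$\sqrt{N{\left(X,-41 \right)} + 111} + L{\left(39 \right)} = \sqrt{2 \left(-41\right) 13 + 111} + \left(3 + 39\right) = \sqrt{-1066 + 111} + 42 = \sqrt{-955} + 42 = i \sqrt{955} + 42 = 42 + i \sqrt{955}$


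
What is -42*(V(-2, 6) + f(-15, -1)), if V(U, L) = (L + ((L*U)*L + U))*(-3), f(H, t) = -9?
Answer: -8190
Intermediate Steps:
V(U, L) = -3*L - 3*U - 3*U*L**2 (V(U, L) = (L + (U*L**2 + U))*(-3) = (L + (U + U*L**2))*(-3) = (L + U + U*L**2)*(-3) = -3*L - 3*U - 3*U*L**2)
-42*(V(-2, 6) + f(-15, -1)) = -42*((-3*6 - 3*(-2) - 3*(-2)*6**2) - 9) = -42*((-18 + 6 - 3*(-2)*36) - 9) = -42*((-18 + 6 + 216) - 9) = -42*(204 - 9) = -42*195 = -8190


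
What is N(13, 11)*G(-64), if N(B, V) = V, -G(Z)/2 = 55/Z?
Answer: 605/32 ≈ 18.906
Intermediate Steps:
G(Z) = -110/Z
N(13, 11)*G(-64) = 11*(-110/(-64)) = 11*(-110*(-1/64)) = 11*(55/32) = 605/32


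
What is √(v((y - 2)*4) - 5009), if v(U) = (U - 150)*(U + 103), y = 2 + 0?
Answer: I*√20459 ≈ 143.03*I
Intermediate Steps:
y = 2
v(U) = (-150 + U)*(103 + U)
√(v((y - 2)*4) - 5009) = √((-15450 + ((2 - 2)*4)² - 47*(2 - 2)*4) - 5009) = √((-15450 + (0*4)² - 0*4) - 5009) = √((-15450 + 0² - 47*0) - 5009) = √((-15450 + 0 + 0) - 5009) = √(-15450 - 5009) = √(-20459) = I*√20459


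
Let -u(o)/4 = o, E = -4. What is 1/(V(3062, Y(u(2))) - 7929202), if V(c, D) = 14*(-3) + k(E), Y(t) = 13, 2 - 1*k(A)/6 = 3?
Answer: -1/7929250 ≈ -1.2612e-7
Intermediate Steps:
u(o) = -4*o
k(A) = -6 (k(A) = 12 - 6*3 = 12 - 18 = -6)
V(c, D) = -48 (V(c, D) = 14*(-3) - 6 = -42 - 6 = -48)
1/(V(3062, Y(u(2))) - 7929202) = 1/(-48 - 7929202) = 1/(-7929250) = -1/7929250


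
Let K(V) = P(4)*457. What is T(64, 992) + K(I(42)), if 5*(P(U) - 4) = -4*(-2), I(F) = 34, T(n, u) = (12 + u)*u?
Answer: 4992636/5 ≈ 9.9853e+5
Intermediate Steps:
T(n, u) = u*(12 + u)
P(U) = 28/5 (P(U) = 4 + (-4*(-2))/5 = 4 + (1/5)*8 = 4 + 8/5 = 28/5)
K(V) = 12796/5 (K(V) = (28/5)*457 = 12796/5)
T(64, 992) + K(I(42)) = 992*(12 + 992) + 12796/5 = 992*1004 + 12796/5 = 995968 + 12796/5 = 4992636/5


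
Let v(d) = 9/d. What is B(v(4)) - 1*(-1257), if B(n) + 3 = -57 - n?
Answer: 4779/4 ≈ 1194.8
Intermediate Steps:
B(n) = -60 - n (B(n) = -3 + (-57 - n) = -60 - n)
B(v(4)) - 1*(-1257) = (-60 - 9/4) - 1*(-1257) = (-60 - 9/4) + 1257 = -249/4 + 1257 = 4779/4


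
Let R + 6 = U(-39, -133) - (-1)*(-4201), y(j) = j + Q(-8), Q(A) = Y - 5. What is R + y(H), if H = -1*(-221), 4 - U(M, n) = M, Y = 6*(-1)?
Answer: -3954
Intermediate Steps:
Y = -6
U(M, n) = 4 - M
Q(A) = -11 (Q(A) = -6 - 5 = -11)
H = 221
y(j) = -11 + j (y(j) = j - 11 = -11 + j)
R = -4164 (R = -6 + ((4 - 1*(-39)) - (-1)*(-4201)) = -6 + ((4 + 39) - 1*4201) = -6 + (43 - 4201) = -6 - 4158 = -4164)
R + y(H) = -4164 + (-11 + 221) = -4164 + 210 = -3954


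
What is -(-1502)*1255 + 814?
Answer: 1885824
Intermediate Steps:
-(-1502)*1255 + 814 = -1502*(-1255) + 814 = 1885010 + 814 = 1885824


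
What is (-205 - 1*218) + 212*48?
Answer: 9753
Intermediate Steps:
(-205 - 1*218) + 212*48 = (-205 - 218) + 10176 = -423 + 10176 = 9753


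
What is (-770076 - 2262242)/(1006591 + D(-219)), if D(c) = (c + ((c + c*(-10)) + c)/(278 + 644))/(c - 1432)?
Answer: -1153965292649/383063791342 ≈ -3.0125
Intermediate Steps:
D(c) = 457*c/(461*(-1432 + c)) (D(c) = (c + ((c - 10*c) + c)/922)/(-1432 + c) = (c + (-9*c + c)*(1/922))/(-1432 + c) = (c - 8*c*(1/922))/(-1432 + c) = (c - 4*c/461)/(-1432 + c) = (457*c/461)/(-1432 + c) = 457*c/(461*(-1432 + c)))
(-770076 - 2262242)/(1006591 + D(-219)) = (-770076 - 2262242)/(1006591 + (457/461)*(-219)/(-1432 - 219)) = -3032318/(1006591 + (457/461)*(-219)/(-1651)) = -3032318/(1006591 + (457/461)*(-219)*(-1/1651)) = -3032318/(1006591 + 100083/761111) = -3032318/766127582684/761111 = -3032318*761111/766127582684 = -1153965292649/383063791342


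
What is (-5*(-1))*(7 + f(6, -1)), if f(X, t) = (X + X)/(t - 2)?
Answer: 15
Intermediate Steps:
f(X, t) = 2*X/(-2 + t) (f(X, t) = (2*X)/(-2 + t) = 2*X/(-2 + t))
(-5*(-1))*(7 + f(6, -1)) = (-5*(-1))*(7 + 2*6/(-2 - 1)) = 5*(7 + 2*6/(-3)) = 5*(7 + 2*6*(-1/3)) = 5*(7 - 4) = 5*3 = 15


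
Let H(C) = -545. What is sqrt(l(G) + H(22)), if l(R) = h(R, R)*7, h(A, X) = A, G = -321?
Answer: 2*I*sqrt(698) ≈ 52.839*I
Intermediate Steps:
l(R) = 7*R (l(R) = R*7 = 7*R)
sqrt(l(G) + H(22)) = sqrt(7*(-321) - 545) = sqrt(-2247 - 545) = sqrt(-2792) = 2*I*sqrt(698)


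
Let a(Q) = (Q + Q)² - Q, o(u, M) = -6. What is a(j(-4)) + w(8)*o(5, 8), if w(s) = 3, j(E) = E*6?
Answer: 2310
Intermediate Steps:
j(E) = 6*E
a(Q) = -Q + 4*Q² (a(Q) = (2*Q)² - Q = 4*Q² - Q = -Q + 4*Q²)
a(j(-4)) + w(8)*o(5, 8) = (6*(-4))*(-1 + 4*(6*(-4))) + 3*(-6) = -24*(-1 + 4*(-24)) - 18 = -24*(-1 - 96) - 18 = -24*(-97) - 18 = 2328 - 18 = 2310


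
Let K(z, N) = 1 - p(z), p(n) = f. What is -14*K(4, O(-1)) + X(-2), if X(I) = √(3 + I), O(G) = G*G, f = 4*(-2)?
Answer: -125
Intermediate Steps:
f = -8
p(n) = -8
O(G) = G²
K(z, N) = 9 (K(z, N) = 1 - 1*(-8) = 1 + 8 = 9)
-14*K(4, O(-1)) + X(-2) = -14*9 + √(3 - 2) = -126 + √1 = -126 + 1 = -125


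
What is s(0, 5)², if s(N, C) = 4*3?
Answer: 144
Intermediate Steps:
s(N, C) = 12
s(0, 5)² = 12² = 144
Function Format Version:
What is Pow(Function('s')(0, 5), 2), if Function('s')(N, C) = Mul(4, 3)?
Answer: 144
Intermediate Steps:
Function('s')(N, C) = 12
Pow(Function('s')(0, 5), 2) = Pow(12, 2) = 144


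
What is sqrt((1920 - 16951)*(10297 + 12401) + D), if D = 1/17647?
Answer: I*sqrt(106247137426135895)/17647 ≈ 18471.0*I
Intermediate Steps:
D = 1/17647 ≈ 5.6667e-5
sqrt((1920 - 16951)*(10297 + 12401) + D) = sqrt((1920 - 16951)*(10297 + 12401) + 1/17647) = sqrt(-15031*22698 + 1/17647) = sqrt(-341173638 + 1/17647) = sqrt(-6020691189785/17647) = I*sqrt(106247137426135895)/17647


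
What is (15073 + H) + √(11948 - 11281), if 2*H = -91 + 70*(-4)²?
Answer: 31175/2 + √667 ≈ 15613.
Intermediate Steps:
H = 1029/2 (H = (-91 + 70*(-4)²)/2 = (-91 + 70*16)/2 = (-91 + 1120)/2 = (½)*1029 = 1029/2 ≈ 514.50)
(15073 + H) + √(11948 - 11281) = (15073 + 1029/2) + √(11948 - 11281) = 31175/2 + √667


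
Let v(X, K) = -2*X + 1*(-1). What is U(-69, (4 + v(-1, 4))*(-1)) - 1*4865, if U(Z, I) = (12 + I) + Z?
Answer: -4927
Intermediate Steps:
v(X, K) = -1 - 2*X (v(X, K) = -2*X - 1 = -1 - 2*X)
U(Z, I) = 12 + I + Z
U(-69, (4 + v(-1, 4))*(-1)) - 1*4865 = (12 + (4 + (-1 - 2*(-1)))*(-1) - 69) - 1*4865 = (12 + (4 + (-1 + 2))*(-1) - 69) - 4865 = (12 + (4 + 1)*(-1) - 69) - 4865 = (12 + 5*(-1) - 69) - 4865 = (12 - 5 - 69) - 4865 = -62 - 4865 = -4927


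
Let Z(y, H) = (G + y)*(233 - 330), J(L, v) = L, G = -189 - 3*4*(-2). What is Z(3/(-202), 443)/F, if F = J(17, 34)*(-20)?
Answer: -3233301/68680 ≈ -47.078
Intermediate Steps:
G = -165 (G = -189 - 12*(-2) = -189 + 24 = -165)
Z(y, H) = 16005 - 97*y (Z(y, H) = (-165 + y)*(233 - 330) = (-165 + y)*(-97) = 16005 - 97*y)
F = -340 (F = 17*(-20) = -340)
Z(3/(-202), 443)/F = (16005 - 291/(-202))/(-340) = (16005 - 291*(-1)/202)*(-1/340) = (16005 - 97*(-3/202))*(-1/340) = (16005 + 291/202)*(-1/340) = (3233301/202)*(-1/340) = -3233301/68680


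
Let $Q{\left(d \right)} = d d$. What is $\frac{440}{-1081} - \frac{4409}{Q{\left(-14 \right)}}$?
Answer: $- \frac{4852369}{211876} \approx -22.902$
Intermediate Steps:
$Q{\left(d \right)} = d^{2}$
$\frac{440}{-1081} - \frac{4409}{Q{\left(-14 \right)}} = \frac{440}{-1081} - \frac{4409}{\left(-14\right)^{2}} = 440 \left(- \frac{1}{1081}\right) - \frac{4409}{196} = - \frac{440}{1081} - \frac{4409}{196} = - \frac{4852369}{211876}$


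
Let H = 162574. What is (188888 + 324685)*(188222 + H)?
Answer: 180159354108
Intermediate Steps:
(188888 + 324685)*(188222 + H) = (188888 + 324685)*(188222 + 162574) = 513573*350796 = 180159354108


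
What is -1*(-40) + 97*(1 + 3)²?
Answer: 1592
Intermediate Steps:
-1*(-40) + 97*(1 + 3)² = 40 + 97*4² = 40 + 97*16 = 40 + 1552 = 1592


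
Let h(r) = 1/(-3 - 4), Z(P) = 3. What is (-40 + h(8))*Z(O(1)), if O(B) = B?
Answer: -843/7 ≈ -120.43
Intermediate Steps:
h(r) = -⅐ (h(r) = 1/(-7) = -⅐)
(-40 + h(8))*Z(O(1)) = (-40 - ⅐)*3 = -281/7*3 = -843/7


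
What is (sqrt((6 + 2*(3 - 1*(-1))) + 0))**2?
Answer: 14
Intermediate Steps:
(sqrt((6 + 2*(3 - 1*(-1))) + 0))**2 = (sqrt((6 + 2*(3 + 1)) + 0))**2 = (sqrt((6 + 2*4) + 0))**2 = (sqrt((6 + 8) + 0))**2 = (sqrt(14 + 0))**2 = (sqrt(14))**2 = 14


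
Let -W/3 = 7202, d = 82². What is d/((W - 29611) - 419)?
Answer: -1681/12909 ≈ -0.13022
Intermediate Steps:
d = 6724
W = -21606 (W = -3*7202 = -21606)
d/((W - 29611) - 419) = 6724/((-21606 - 29611) - 419) = 6724/(-51217 - 419) = 6724/(-51636) = 6724*(-1/51636) = -1681/12909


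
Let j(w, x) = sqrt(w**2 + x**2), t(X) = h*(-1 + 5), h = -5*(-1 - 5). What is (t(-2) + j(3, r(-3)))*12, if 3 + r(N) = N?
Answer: 1440 + 36*sqrt(5) ≈ 1520.5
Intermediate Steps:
h = 30 (h = -5*(-6) = 30)
r(N) = -3 + N
t(X) = 120 (t(X) = 30*(-1 + 5) = 30*4 = 120)
(t(-2) + j(3, r(-3)))*12 = (120 + sqrt(3**2 + (-3 - 3)**2))*12 = (120 + sqrt(9 + (-6)**2))*12 = (120 + sqrt(9 + 36))*12 = (120 + sqrt(45))*12 = (120 + 3*sqrt(5))*12 = 1440 + 36*sqrt(5)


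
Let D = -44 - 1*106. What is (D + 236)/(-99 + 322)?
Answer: 86/223 ≈ 0.38565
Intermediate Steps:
D = -150 (D = -44 - 106 = -150)
(D + 236)/(-99 + 322) = (-150 + 236)/(-99 + 322) = 86/223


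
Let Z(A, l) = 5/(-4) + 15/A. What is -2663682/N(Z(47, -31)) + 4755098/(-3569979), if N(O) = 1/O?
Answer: 17703453686279/7139958 ≈ 2.4795e+6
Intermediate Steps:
Z(A, l) = -5/4 + 15/A (Z(A, l) = 5*(-1/4) + 15/A = -5/4 + 15/A)
-2663682/N(Z(47, -31)) + 4755098/(-3569979) = -2663682/(1/(-5/4 + 15/47)) + 4755098/(-3569979) = -2663682/(1/(-5/4 + 15*(1/47))) + 4755098*(-1/3569979) = -2663682/(1/(-5/4 + 15/47)) - 4755098/3569979 = -2663682/(1/(-175/188)) - 4755098/3569979 = -2663682/(-188/175) - 4755098/3569979 = -2663682*(-175/188) - 4755098/3569979 = 233072175/94 - 4755098/3569979 = 17703453686279/7139958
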